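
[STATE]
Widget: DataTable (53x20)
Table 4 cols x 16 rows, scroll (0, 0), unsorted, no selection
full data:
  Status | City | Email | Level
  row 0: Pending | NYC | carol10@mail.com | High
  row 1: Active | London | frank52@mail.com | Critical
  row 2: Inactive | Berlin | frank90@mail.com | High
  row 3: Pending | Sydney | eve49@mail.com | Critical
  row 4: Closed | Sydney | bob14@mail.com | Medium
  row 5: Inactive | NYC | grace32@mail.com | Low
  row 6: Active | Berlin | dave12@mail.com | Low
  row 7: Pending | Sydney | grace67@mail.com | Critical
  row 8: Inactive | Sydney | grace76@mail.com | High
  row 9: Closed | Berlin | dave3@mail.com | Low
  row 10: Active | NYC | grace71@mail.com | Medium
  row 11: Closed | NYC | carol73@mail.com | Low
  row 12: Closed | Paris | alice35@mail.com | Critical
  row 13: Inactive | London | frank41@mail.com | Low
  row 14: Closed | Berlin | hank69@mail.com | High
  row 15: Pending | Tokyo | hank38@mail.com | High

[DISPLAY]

Status  │City  │Email           │Level               
────────┼──────┼────────────────┼────────            
Pending │NYC   │carol10@mail.com│High                
Active  │London│frank52@mail.com│Critical            
Inactive│Berlin│frank90@mail.com│High                
Pending │Sydney│eve49@mail.com  │Critical            
Closed  │Sydney│bob14@mail.com  │Medium              
Inactive│NYC   │grace32@mail.com│Low                 
Active  │Berlin│dave12@mail.com │Low                 
Pending │Sydney│grace67@mail.com│Critical            
Inactive│Sydney│grace76@mail.com│High                
Closed  │Berlin│dave3@mail.com  │Low                 
Active  │NYC   │grace71@mail.com│Medium              
Closed  │NYC   │carol73@mail.com│Low                 
Closed  │Paris │alice35@mail.com│Critical            
Inactive│London│frank41@mail.com│Low                 
Closed  │Berlin│hank69@mail.com │High                
Pending │Tokyo │hank38@mail.com │High                
                                                     
                                                     


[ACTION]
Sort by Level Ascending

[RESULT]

Status  │City  │Email           │Level  ▲            
────────┼──────┼────────────────┼────────            
Active  │London│frank52@mail.com│Critical            
Pending │Sydney│eve49@mail.com  │Critical            
Pending │Sydney│grace67@mail.com│Critical            
Closed  │Paris │alice35@mail.com│Critical            
Pending │NYC   │carol10@mail.com│High                
Inactive│Berlin│frank90@mail.com│High                
Inactive│Sydney│grace76@mail.com│High                
Closed  │Berlin│hank69@mail.com │High                
Pending │Tokyo │hank38@mail.com │High                
Inactive│NYC   │grace32@mail.com│Low                 
Active  │Berlin│dave12@mail.com │Low                 
Closed  │Berlin│dave3@mail.com  │Low                 
Closed  │NYC   │carol73@mail.com│Low                 
Inactive│London│frank41@mail.com│Low                 
Closed  │Sydney│bob14@mail.com  │Medium              
Active  │NYC   │grace71@mail.com│Medium              
                                                     
                                                     


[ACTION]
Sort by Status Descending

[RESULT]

Status ▼│City  │Email           │Level               
────────┼──────┼────────────────┼────────            
Pending │Sydney│eve49@mail.com  │Critical            
Pending │Sydney│grace67@mail.com│Critical            
Pending │NYC   │carol10@mail.com│High                
Pending │Tokyo │hank38@mail.com │High                
Inactive│Berlin│frank90@mail.com│High                
Inactive│Sydney│grace76@mail.com│High                
Inactive│NYC   │grace32@mail.com│Low                 
Inactive│London│frank41@mail.com│Low                 
Closed  │Paris │alice35@mail.com│Critical            
Closed  │Berlin│hank69@mail.com │High                
Closed  │Berlin│dave3@mail.com  │Low                 
Closed  │NYC   │carol73@mail.com│Low                 
Closed  │Sydney│bob14@mail.com  │Medium              
Active  │London│frank52@mail.com│Critical            
Active  │Berlin│dave12@mail.com │Low                 
Active  │NYC   │grace71@mail.com│Medium              
                                                     
                                                     


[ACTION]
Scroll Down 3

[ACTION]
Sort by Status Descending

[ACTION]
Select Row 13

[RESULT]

Status ▼│City  │Email           │Level               
────────┼──────┼────────────────┼────────            
Pending │Sydney│eve49@mail.com  │Critical            
Pending │Sydney│grace67@mail.com│Critical            
Pending │NYC   │carol10@mail.com│High                
Pending │Tokyo │hank38@mail.com │High                
Inactive│Berlin│frank90@mail.com│High                
Inactive│Sydney│grace76@mail.com│High                
Inactive│NYC   │grace32@mail.com│Low                 
Inactive│London│frank41@mail.com│Low                 
Closed  │Paris │alice35@mail.com│Critical            
Closed  │Berlin│hank69@mail.com │High                
Closed  │Berlin│dave3@mail.com  │Low                 
Closed  │NYC   │carol73@mail.com│Low                 
Closed  │Sydney│bob14@mail.com  │Medium              
>ctive  │London│frank52@mail.com│Critical            
Active  │Berlin│dave12@mail.com │Low                 
Active  │NYC   │grace71@mail.com│Medium              
                                                     
                                                     


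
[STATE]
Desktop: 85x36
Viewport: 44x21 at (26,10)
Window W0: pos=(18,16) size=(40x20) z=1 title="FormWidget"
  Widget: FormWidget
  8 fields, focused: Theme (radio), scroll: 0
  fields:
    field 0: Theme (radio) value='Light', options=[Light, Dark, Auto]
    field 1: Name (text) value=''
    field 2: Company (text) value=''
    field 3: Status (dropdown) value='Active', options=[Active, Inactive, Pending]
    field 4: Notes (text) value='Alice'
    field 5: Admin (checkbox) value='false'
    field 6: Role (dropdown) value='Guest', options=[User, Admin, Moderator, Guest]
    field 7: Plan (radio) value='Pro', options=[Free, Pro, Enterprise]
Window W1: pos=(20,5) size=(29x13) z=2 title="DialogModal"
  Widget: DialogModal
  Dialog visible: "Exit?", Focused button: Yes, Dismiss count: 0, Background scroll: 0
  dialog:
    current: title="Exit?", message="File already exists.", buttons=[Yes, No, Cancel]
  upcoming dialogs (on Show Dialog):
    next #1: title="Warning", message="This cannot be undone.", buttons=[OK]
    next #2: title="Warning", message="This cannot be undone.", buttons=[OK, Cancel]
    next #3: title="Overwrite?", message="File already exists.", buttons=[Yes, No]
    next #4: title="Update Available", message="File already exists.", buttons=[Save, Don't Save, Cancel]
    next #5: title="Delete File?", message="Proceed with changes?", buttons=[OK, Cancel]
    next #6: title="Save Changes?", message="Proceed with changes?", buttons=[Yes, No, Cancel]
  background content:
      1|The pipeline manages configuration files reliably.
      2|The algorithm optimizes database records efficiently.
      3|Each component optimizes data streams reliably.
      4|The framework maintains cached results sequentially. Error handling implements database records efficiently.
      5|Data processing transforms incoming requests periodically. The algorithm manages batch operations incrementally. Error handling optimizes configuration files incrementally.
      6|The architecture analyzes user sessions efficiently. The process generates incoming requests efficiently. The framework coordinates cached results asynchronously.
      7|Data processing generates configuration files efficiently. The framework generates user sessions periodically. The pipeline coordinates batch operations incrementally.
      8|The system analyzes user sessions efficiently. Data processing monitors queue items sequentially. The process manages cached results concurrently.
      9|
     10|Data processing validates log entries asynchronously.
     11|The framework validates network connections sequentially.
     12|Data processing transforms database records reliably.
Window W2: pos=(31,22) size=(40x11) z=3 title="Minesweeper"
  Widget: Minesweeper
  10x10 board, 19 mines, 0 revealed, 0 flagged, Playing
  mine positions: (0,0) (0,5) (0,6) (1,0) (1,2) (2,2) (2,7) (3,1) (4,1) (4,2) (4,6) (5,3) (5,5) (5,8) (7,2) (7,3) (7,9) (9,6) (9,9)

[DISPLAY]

───────────────────┐da┃                     
      Exit?        │ac┃                     
ile already exists.│s ┃                     
Yes]  No   Cancel  │ u┃                     
───────────────────┘ c┃                     
ystem analyzes user se┃                     
                      ┃━━━━━━━━┓            
━━━━━━━━━━━━━━━━━━━━━━┛        ┃            
───────────────────────────────┨            
:      (●) Light  ( ) Dark  ( )┃            
       [                      ]┃            
ny:    [                      ]┃            
s:   ┏━━━━━━━━━━━━━━━━━━━━━━━━━━━━━━━━━━━━━━
:    ┃ Minesweeper                          
:    ┠──────────────────────────────────────
     ┃■■■■■■■■■■                            
     ┃■■■■■■■■■■                            
     ┃■■■■■■■■■■                            
     ┃■■■■■■■■■■                            
     ┃■■■■■■■■■■                            
     ┃■■■■■■■■■■                            


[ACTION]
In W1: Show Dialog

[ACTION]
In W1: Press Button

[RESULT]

component optimizes da┃                     
ramework maintains cac┃                     
processing transforms ┃                     
rchitecture analyzes u┃                     
processing generates c┃                     
ystem analyzes user se┃                     
                      ┃━━━━━━━━┓            
━━━━━━━━━━━━━━━━━━━━━━┛        ┃            
───────────────────────────────┨            
:      (●) Light  ( ) Dark  ( )┃            
       [                      ]┃            
ny:    [                      ]┃            
s:   ┏━━━━━━━━━━━━━━━━━━━━━━━━━━━━━━━━━━━━━━
:    ┃ Minesweeper                          
:    ┠──────────────────────────────────────
     ┃■■■■■■■■■■                            
     ┃■■■■■■■■■■                            
     ┃■■■■■■■■■■                            
     ┃■■■■■■■■■■                            
     ┃■■■■■■■■■■                            
     ┃■■■■■■■■■■                            


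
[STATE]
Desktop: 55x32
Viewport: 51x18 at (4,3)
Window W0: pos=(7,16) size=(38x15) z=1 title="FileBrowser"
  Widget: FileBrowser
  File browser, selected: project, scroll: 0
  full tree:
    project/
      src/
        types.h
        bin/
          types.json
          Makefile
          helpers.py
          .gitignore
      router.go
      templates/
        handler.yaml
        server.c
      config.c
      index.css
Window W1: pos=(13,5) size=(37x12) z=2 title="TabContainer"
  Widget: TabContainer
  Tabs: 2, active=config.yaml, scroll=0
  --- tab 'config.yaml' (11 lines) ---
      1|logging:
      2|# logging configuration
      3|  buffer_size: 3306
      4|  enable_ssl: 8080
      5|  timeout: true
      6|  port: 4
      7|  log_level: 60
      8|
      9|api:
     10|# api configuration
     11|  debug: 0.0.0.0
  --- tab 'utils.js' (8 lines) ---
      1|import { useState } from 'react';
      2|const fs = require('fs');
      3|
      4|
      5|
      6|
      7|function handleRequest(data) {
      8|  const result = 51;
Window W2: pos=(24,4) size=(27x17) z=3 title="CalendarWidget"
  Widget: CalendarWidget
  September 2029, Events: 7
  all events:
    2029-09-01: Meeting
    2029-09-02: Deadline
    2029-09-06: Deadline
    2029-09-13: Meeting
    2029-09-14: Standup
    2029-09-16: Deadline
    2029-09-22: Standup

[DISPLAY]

                                                   
                    ┏━━━━━━━━━━━━━━━━━━━━━━━━━┓    
         ┏━━━━━━━━━━┃ CalendarWidget          ┃    
         ┃ TabContai┠─────────────────────────┨    
         ┠──────────┃      September 2029     ┃    
         ┃[config.ya┃Mo Tu We Th Fr Sa Su     ┃    
         ┃──────────┃                1*  2*   ┃    
         ┃logging:  ┃ 3  4  5  6*  7  8  9    ┃    
         ┃# logging ┃10 11 12 13* 14* 15 16*  ┃    
         ┃  buffer_s┃17 18 19 20 21 22* 23    ┃    
         ┃  enable_s┃24 25 26 27 28 29 30     ┃    
         ┃  timeout:┃                         ┃    
         ┃  port: 4 ┃                         ┃    
   ┏━━━━━┗━━━━━━━━━━┃                         ┃    
   ┃ FileBrowser    ┃                         ┃    
   ┠────────────────┃                         ┃    
   ┃> [-] project/  ┃                         ┃    
   ┃    [+] src/    ┗━━━━━━━━━━━━━━━━━━━━━━━━━┛    


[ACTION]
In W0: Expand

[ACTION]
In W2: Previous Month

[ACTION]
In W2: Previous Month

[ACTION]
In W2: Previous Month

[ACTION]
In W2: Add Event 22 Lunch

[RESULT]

                                                   
                    ┏━━━━━━━━━━━━━━━━━━━━━━━━━┓    
         ┏━━━━━━━━━━┃ CalendarWidget          ┃    
         ┃ TabContai┠─────────────────────────┨    
         ┠──────────┃        June 2029        ┃    
         ┃[config.ya┃Mo Tu We Th Fr Sa Su     ┃    
         ┃──────────┃             1  2  3     ┃    
         ┃logging:  ┃ 4  5  6  7  8  9 10     ┃    
         ┃# logging ┃11 12 13 14 15 16 17     ┃    
         ┃  buffer_s┃18 19 20 21 22* 23 24    ┃    
         ┃  enable_s┃25 26 27 28 29 30        ┃    
         ┃  timeout:┃                         ┃    
         ┃  port: 4 ┃                         ┃    
   ┏━━━━━┗━━━━━━━━━━┃                         ┃    
   ┃ FileBrowser    ┃                         ┃    
   ┠────────────────┃                         ┃    
   ┃> [-] project/  ┃                         ┃    
   ┃    [+] src/    ┗━━━━━━━━━━━━━━━━━━━━━━━━━┛    


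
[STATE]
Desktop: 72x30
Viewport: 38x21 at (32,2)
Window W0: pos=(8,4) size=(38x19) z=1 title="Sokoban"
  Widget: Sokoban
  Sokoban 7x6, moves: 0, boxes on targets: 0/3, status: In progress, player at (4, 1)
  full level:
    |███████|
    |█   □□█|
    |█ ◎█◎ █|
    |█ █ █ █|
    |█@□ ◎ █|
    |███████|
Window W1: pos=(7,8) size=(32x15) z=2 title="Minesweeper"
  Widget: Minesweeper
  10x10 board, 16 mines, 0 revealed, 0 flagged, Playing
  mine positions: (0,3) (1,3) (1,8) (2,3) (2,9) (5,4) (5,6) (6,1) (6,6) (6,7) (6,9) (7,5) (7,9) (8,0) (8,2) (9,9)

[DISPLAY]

                                      
                                      
━━━━━━━━━━━━━┓                        
             ┃                        
─────────────┨                        
             ┃                        
━━━━━━┓      ┃                        
      ┃      ┃                        
──────┨      ┃                        
      ┃      ┃                        
      ┃      ┃                        
      ┃      ┃                        
      ┃      ┃                        
      ┃      ┃                        
      ┃      ┃                        
      ┃      ┃                        
      ┃      ┃                        
      ┃      ┃                        
      ┃      ┃                        
      ┃      ┃                        
━━━━━━┛━━━━━━┛                        


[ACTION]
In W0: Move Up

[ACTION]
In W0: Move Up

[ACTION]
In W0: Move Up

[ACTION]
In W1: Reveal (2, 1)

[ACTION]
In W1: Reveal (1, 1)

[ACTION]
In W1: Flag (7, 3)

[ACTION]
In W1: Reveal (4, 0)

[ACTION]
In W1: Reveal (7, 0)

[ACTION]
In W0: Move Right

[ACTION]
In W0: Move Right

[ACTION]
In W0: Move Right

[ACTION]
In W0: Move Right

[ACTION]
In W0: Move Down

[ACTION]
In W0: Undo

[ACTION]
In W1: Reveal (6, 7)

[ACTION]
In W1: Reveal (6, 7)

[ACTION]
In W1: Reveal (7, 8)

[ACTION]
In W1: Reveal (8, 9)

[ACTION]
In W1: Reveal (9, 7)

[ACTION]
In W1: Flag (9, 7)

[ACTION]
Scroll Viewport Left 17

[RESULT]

                                      
                                      
━━━━━━━━━━━━━━━━━━━━━━━━━━━━━━┓       
an                            ┃       
──────────────────────────────┨       
█                             ┃       
━━━━━━━━━━━━━━━━━━━━━━━┓      ┃       
eeper                  ┃      ┃       
───────────────────────┨      ┃       
■■■                    ┃      ┃       
■✹■                    ┃      ┃       
■■✹                    ┃      ┃       
■■■                    ┃      ┃       
■■■                    ┃      ┃       
■■■                    ┃      ┃       
✹■✹                    ┃      ┃       
■■✹                    ┃      ┃       
■■■                    ┃      ┃       
■■✹                    ┃      ┃       
                       ┃      ┃       
━━━━━━━━━━━━━━━━━━━━━━━┛━━━━━━┛       


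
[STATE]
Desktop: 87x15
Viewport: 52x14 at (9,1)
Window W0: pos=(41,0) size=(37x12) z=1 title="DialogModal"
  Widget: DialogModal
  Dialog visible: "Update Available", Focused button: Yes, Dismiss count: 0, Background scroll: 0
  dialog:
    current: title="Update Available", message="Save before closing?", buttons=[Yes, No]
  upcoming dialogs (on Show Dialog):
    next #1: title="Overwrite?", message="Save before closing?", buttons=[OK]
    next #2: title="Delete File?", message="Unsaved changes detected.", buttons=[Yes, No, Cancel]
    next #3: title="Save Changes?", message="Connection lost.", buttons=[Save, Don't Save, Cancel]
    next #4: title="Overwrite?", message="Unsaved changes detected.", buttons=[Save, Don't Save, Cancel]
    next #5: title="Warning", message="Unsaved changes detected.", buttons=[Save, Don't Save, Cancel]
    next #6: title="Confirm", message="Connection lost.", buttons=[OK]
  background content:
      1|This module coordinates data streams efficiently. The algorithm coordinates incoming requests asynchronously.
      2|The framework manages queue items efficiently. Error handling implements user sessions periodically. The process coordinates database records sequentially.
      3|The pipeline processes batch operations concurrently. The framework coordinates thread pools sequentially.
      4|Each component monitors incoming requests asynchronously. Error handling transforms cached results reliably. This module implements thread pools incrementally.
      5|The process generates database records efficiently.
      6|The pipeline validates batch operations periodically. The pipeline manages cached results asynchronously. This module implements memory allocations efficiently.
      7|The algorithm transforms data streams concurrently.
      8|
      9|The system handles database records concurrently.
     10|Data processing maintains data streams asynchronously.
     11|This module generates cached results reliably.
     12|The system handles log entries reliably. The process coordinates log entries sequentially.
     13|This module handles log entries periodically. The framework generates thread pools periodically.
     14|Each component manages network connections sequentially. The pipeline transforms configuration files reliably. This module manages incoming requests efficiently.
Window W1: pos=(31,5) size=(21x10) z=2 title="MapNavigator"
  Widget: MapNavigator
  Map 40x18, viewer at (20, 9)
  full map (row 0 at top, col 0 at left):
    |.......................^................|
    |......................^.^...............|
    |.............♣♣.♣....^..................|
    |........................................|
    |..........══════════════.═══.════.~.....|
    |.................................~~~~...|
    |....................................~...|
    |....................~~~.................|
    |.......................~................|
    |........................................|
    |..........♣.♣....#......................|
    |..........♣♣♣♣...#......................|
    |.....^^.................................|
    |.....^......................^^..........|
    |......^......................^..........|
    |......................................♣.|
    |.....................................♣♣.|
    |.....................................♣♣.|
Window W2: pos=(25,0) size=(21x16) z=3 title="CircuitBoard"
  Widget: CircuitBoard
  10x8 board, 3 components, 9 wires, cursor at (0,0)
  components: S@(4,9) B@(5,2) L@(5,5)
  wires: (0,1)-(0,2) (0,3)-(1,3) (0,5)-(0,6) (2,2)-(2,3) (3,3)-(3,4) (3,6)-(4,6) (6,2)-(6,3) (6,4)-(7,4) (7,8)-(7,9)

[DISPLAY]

                ┃ CircuitBoard      ┃logModal       
                ┠───────────────────┨───────────────
                ┃   0 1 2 3 4 5 6 7 ┃ module coordin
                ┃0  [.]  · ─ ·   ·  ┃f┌─────────────
                ┃                │  ┃━━━━━┓pdate Ava
                ┃1               ·  ┃     ┃e before 
                ┃                   ┃─────┨  [Yes]  
                ┃2           · ─ ·  ┃.....┃─────────
                ┃                   ┃.....┃thm trans
                ┃3               · ─┃.....┃         
                ┃                   ┃.....┃━━━━━━━━━
                ┃4                  ┃.....┃         
                ┃                   ┃.....┃         
                ┃5           B      ┃━━━━━┛         


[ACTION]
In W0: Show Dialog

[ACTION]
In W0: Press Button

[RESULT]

                ┃ CircuitBoard      ┃logModal       
                ┠───────────────────┨───────────────
                ┃   0 1 2 3 4 5 6 7 ┃ module coordin
                ┃0  [.]  · ─ ·   ·  ┃framework manag
                ┃                │  ┃━━━━━┓ne proces
                ┃1               ·  ┃     ┃nent moni
                ┃                   ┃─────┨s generat
                ┃2           · ─ ·  ┃.....┃ne valida
                ┃                   ┃.....┃thm trans
                ┃3               · ─┃.....┃         
                ┃                   ┃.....┃━━━━━━━━━
                ┃4                  ┃.....┃         
                ┃                   ┃.....┃         
                ┃5           B      ┃━━━━━┛         


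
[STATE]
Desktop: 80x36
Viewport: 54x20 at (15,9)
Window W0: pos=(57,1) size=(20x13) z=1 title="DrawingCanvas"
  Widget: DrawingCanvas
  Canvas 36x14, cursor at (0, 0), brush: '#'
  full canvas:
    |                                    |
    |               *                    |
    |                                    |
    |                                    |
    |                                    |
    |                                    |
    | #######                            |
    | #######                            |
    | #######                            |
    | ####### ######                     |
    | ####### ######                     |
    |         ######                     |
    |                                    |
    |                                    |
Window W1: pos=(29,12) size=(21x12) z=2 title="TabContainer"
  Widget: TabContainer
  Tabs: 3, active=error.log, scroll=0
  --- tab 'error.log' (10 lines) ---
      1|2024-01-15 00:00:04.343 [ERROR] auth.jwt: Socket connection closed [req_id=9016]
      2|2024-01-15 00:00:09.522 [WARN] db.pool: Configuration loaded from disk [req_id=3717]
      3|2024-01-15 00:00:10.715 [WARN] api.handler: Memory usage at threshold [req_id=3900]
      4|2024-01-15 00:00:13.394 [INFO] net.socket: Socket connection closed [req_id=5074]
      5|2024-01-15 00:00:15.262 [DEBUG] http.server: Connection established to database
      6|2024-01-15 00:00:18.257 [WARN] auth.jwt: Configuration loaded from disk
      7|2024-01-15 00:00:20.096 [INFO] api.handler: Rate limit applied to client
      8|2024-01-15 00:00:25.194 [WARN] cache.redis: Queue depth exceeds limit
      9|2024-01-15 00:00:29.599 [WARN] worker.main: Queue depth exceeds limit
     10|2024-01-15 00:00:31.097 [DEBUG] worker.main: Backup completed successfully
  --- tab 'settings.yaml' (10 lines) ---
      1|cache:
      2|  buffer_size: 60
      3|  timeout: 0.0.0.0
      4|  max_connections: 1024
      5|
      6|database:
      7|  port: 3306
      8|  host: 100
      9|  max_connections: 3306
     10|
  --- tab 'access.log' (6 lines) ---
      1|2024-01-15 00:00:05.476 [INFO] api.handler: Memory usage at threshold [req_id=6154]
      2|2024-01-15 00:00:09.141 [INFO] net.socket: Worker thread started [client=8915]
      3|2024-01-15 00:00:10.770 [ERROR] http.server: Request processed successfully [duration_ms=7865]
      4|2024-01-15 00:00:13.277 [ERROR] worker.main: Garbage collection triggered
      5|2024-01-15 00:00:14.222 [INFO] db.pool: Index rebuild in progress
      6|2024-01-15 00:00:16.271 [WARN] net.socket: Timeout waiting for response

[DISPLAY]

                                          ┃           
                                          ┃ #######   
                                          ┃ #######   
              ┏━━━━━━━━━━━━━━━━━━━┓       ┃ #######   
              ┃ TabContainer      ┃       ┗━━━━━━━━━━━
              ┠───────────────────┨                   
              ┃[error.log]│ settin┃                   
              ┃───────────────────┃                   
              ┃2024-01-15 00:00:04┃                   
              ┃2024-01-15 00:00:09┃                   
              ┃2024-01-15 00:00:10┃                   
              ┃2024-01-15 00:00:13┃                   
              ┃2024-01-15 00:00:15┃                   
              ┃2024-01-15 00:00:18┃                   
              ┗━━━━━━━━━━━━━━━━━━━┛                   
                                                      
                                                      
                                                      
                                                      
                                                      


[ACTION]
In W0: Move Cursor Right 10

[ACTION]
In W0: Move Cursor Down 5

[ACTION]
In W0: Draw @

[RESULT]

                                          ┃          @
                                          ┃ #######   
                                          ┃ #######   
              ┏━━━━━━━━━━━━━━━━━━━┓       ┃ #######   
              ┃ TabContainer      ┃       ┗━━━━━━━━━━━
              ┠───────────────────┨                   
              ┃[error.log]│ settin┃                   
              ┃───────────────────┃                   
              ┃2024-01-15 00:00:04┃                   
              ┃2024-01-15 00:00:09┃                   
              ┃2024-01-15 00:00:10┃                   
              ┃2024-01-15 00:00:13┃                   
              ┃2024-01-15 00:00:15┃                   
              ┃2024-01-15 00:00:18┃                   
              ┗━━━━━━━━━━━━━━━━━━━┛                   
                                                      
                                                      
                                                      
                                                      
                                                      


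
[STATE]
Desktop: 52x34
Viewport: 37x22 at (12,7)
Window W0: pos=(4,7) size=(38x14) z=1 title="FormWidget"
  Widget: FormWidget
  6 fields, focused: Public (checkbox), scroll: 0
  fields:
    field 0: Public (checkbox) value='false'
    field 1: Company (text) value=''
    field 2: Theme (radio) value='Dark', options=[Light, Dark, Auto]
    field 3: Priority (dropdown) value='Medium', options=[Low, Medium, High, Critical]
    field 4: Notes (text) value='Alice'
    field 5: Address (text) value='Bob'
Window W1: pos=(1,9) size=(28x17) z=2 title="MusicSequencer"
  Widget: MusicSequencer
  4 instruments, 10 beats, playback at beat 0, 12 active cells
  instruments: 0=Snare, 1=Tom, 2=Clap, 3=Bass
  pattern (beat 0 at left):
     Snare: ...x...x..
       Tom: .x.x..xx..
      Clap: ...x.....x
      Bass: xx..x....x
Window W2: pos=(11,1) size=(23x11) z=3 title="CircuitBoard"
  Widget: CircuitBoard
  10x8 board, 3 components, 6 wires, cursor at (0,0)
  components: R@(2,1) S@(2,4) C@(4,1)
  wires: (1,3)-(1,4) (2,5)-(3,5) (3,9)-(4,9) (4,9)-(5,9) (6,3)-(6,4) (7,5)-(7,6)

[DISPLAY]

1               · ─ ·┃━━━━━━━┓       
                     ┃       ┃       
2       R           S┃───────┨       
                     ┃       ┃       
━━━━━━━━━━━━━━━━━━━━━┛      ]┃       
456789          ┃ (●) Dark  (┃       
···█··          ┃          ▼]┃       
··██··          ┃           ]┃       
·····█          ┃           ]┃       
█····█          ┃            ┃       
                ┃            ┃       
                ┃            ┃       
                ┃            ┃       
                ┃━━━━━━━━━━━━┛       
                ┃                    
                ┃                    
                ┃                    
                ┃                    
━━━━━━━━━━━━━━━━┛                    
                                     
                                     
                                     


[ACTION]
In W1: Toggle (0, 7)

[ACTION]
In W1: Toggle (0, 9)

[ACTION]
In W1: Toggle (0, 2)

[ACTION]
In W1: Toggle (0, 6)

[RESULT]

1               · ─ ·┃━━━━━━━┓       
                     ┃       ┃       
2       R           S┃───────┨       
                     ┃       ┃       
━━━━━━━━━━━━━━━━━━━━━┛      ]┃       
456789          ┃ (●) Dark  (┃       
··█··█          ┃          ▼]┃       
··██··          ┃           ]┃       
·····█          ┃           ]┃       
█····█          ┃            ┃       
                ┃            ┃       
                ┃            ┃       
                ┃            ┃       
                ┃━━━━━━━━━━━━┛       
                ┃                    
                ┃                    
                ┃                    
                ┃                    
━━━━━━━━━━━━━━━━┛                    
                                     
                                     
                                     


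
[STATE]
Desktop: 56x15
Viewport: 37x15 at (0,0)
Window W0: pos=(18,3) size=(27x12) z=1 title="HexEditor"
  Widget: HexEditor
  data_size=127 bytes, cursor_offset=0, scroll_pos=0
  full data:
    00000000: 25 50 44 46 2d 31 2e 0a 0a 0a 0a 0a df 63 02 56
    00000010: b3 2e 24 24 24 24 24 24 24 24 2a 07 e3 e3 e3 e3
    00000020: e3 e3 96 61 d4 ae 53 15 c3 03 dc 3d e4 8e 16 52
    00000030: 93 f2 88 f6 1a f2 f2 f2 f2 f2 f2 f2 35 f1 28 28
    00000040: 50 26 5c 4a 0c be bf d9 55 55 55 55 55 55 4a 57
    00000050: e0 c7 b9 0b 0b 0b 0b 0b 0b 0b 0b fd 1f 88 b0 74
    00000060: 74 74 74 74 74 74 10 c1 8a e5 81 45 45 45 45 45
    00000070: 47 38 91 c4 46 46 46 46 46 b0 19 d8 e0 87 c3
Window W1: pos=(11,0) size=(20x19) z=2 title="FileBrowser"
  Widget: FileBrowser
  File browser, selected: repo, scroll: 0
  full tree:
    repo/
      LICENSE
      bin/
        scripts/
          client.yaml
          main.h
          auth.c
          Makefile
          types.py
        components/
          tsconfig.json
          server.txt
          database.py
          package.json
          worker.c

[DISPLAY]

           ┏━━━━━━━━━━━━━━━━━━┓      
           ┃ FileBrowser      ┃      
           ┠──────────────────┨      
           ┃> [-] repo/       ┃━━━━━━
           ┃    LICENSE       ┃      
           ┃    [+] bin/      ┃──────
           ┃                  ┃ 50 44
           ┃                  ┃ 2e 24
           ┃                  ┃ e3 96
           ┃                  ┃ f2 88
           ┃                  ┃ 26 5c
           ┃                  ┃ c7 b9
           ┃                  ┃ 74 74
           ┃                  ┃ 38 91
           ┃                  ┃━━━━━━


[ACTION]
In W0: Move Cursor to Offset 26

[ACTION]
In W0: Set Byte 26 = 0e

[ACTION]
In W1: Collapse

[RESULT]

           ┏━━━━━━━━━━━━━━━━━━┓      
           ┃ FileBrowser      ┃      
           ┠──────────────────┨      
           ┃> [+] repo/       ┃━━━━━━
           ┃                  ┃      
           ┃                  ┃──────
           ┃                  ┃ 50 44
           ┃                  ┃ 2e 24
           ┃                  ┃ e3 96
           ┃                  ┃ f2 88
           ┃                  ┃ 26 5c
           ┃                  ┃ c7 b9
           ┃                  ┃ 74 74
           ┃                  ┃ 38 91
           ┃                  ┃━━━━━━


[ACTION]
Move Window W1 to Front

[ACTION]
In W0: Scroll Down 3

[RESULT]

           ┏━━━━━━━━━━━━━━━━━━┓      
           ┃ FileBrowser      ┃      
           ┠──────────────────┨      
           ┃> [+] repo/       ┃━━━━━━
           ┃                  ┃      
           ┃                  ┃──────
           ┃                  ┃ f2 88
           ┃                  ┃ 26 5c
           ┃                  ┃ c7 b9
           ┃                  ┃ 74 74
           ┃                  ┃ 38 91
           ┃                  ┃      
           ┃                  ┃      
           ┃                  ┃      
           ┃                  ┃━━━━━━


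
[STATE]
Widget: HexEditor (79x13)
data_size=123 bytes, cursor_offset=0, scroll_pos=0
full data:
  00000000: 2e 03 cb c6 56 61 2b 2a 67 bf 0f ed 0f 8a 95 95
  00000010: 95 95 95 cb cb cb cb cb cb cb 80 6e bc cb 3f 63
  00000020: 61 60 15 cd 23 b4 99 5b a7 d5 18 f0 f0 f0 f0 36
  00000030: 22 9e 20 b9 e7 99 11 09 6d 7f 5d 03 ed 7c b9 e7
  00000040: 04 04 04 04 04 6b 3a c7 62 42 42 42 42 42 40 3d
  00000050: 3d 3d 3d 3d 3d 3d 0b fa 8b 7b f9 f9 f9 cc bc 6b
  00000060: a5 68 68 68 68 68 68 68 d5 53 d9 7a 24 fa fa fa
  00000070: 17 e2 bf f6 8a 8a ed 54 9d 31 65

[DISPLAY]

00000000  2E 03 cb c6 56 61 2b 2a  67 bf 0f ed 0f 8a 95 95  |....Va+*g.......| 
00000010  95 95 95 cb cb cb cb cb  cb cb 80 6e bc cb 3f 63  |...........n..?c| 
00000020  61 60 15 cd 23 b4 99 5b  a7 d5 18 f0 f0 f0 f0 36  |a`..#..[.......6| 
00000030  22 9e 20 b9 e7 99 11 09  6d 7f 5d 03 ed 7c b9 e7  |". .....m.]..|..| 
00000040  04 04 04 04 04 6b 3a c7  62 42 42 42 42 42 40 3d  |.....k:.bBBBBB@=| 
00000050  3d 3d 3d 3d 3d 3d 0b fa  8b 7b f9 f9 f9 cc bc 6b  |======...{.....k| 
00000060  a5 68 68 68 68 68 68 68  d5 53 d9 7a 24 fa fa fa  |.hhhhhhh.S.z$...| 
00000070  17 e2 bf f6 8a 8a ed 54  9d 31 65                 |.......T.1e     | 
                                                                               
                                                                               
                                                                               
                                                                               
                                                                               


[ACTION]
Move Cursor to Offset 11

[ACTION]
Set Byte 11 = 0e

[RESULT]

00000000  2e 03 cb c6 56 61 2b 2a  67 bf 0f 0E 0f 8a 95 95  |....Va+*g.......| 
00000010  95 95 95 cb cb cb cb cb  cb cb 80 6e bc cb 3f 63  |...........n..?c| 
00000020  61 60 15 cd 23 b4 99 5b  a7 d5 18 f0 f0 f0 f0 36  |a`..#..[.......6| 
00000030  22 9e 20 b9 e7 99 11 09  6d 7f 5d 03 ed 7c b9 e7  |". .....m.]..|..| 
00000040  04 04 04 04 04 6b 3a c7  62 42 42 42 42 42 40 3d  |.....k:.bBBBBB@=| 
00000050  3d 3d 3d 3d 3d 3d 0b fa  8b 7b f9 f9 f9 cc bc 6b  |======...{.....k| 
00000060  a5 68 68 68 68 68 68 68  d5 53 d9 7a 24 fa fa fa  |.hhhhhhh.S.z$...| 
00000070  17 e2 bf f6 8a 8a ed 54  9d 31 65                 |.......T.1e     | 
                                                                               
                                                                               
                                                                               
                                                                               
                                                                               


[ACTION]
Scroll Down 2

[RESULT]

00000020  61 60 15 cd 23 b4 99 5b  a7 d5 18 f0 f0 f0 f0 36  |a`..#..[.......6| 
00000030  22 9e 20 b9 e7 99 11 09  6d 7f 5d 03 ed 7c b9 e7  |". .....m.]..|..| 
00000040  04 04 04 04 04 6b 3a c7  62 42 42 42 42 42 40 3d  |.....k:.bBBBBB@=| 
00000050  3d 3d 3d 3d 3d 3d 0b fa  8b 7b f9 f9 f9 cc bc 6b  |======...{.....k| 
00000060  a5 68 68 68 68 68 68 68  d5 53 d9 7a 24 fa fa fa  |.hhhhhhh.S.z$...| 
00000070  17 e2 bf f6 8a 8a ed 54  9d 31 65                 |.......T.1e     | 
                                                                               
                                                                               
                                                                               
                                                                               
                                                                               
                                                                               
                                                                               
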